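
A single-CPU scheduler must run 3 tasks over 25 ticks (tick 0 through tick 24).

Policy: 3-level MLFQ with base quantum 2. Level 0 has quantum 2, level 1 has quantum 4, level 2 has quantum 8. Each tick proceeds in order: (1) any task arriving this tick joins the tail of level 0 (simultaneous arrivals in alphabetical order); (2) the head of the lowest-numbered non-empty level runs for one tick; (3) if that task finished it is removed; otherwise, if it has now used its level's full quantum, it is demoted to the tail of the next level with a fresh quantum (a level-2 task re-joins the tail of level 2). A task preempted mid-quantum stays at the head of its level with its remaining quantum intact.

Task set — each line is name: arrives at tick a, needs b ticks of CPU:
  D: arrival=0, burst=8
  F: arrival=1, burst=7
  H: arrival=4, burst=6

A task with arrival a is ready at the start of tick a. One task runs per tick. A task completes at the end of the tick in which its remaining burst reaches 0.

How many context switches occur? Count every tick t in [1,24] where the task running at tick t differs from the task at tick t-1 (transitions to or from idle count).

context switches = 8

t=0: L0/L1/L2 = D/-/- → run D
t=1: L0/L1/L2 = DF/-/- → run D
t=2: L0/L1/L2 = F/D/- → run F
t=3: L0/L1/L2 = F/D/- → run F
t=4: L0/L1/L2 = H/DF/- → run H
t=5: L0/L1/L2 = H/DF/- → run H
t=6: L0/L1/L2 = -/DFH/- → run D
t=7: L0/L1/L2 = -/DFH/- → run D
t=8: L0/L1/L2 = -/DFH/- → run D
t=9: L0/L1/L2 = -/DFH/- → run D
t=10: L0/L1/L2 = -/FH/D → run F
t=11: L0/L1/L2 = -/FH/D → run F
t=12: L0/L1/L2 = -/FH/D → run F
t=13: L0/L1/L2 = -/FH/D → run F
t=14: L0/L1/L2 = -/H/DF → run H
t=15: L0/L1/L2 = -/H/DF → run H
t=16: L0/L1/L2 = -/H/DF → run H
t=17: L0/L1/L2 = -/H/DF → run H
t=18: L0/L1/L2 = -/-/DF → run D
t=19: L0/L1/L2 = -/-/DF → run D
t=20: L0/L1/L2 = -/-/F → run F
t=21: (idle)
t=22: (idle)
t=23: (idle)
t=24: (idle)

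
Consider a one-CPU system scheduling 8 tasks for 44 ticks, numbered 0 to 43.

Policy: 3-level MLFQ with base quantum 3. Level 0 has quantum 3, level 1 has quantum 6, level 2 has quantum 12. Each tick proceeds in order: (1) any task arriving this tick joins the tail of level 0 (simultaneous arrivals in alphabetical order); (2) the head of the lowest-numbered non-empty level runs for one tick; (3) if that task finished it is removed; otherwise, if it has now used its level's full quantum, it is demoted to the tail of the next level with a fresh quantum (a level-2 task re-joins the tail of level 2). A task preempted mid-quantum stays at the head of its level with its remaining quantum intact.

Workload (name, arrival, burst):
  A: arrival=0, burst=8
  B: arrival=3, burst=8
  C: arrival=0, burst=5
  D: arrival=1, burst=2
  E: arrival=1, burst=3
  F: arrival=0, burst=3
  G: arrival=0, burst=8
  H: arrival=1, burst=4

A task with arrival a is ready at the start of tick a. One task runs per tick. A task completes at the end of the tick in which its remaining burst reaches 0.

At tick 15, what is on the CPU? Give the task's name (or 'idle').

running at tick 15 = E

t=0: L0/L1/L2 = ACFG/-/- → run A
t=1: L0/L1/L2 = ACFGDEH/-/- → run A
t=2: L0/L1/L2 = ACFGDEH/-/- → run A
t=3: L0/L1/L2 = CFGDEHB/A/- → run C
t=4: L0/L1/L2 = CFGDEHB/A/- → run C
t=5: L0/L1/L2 = CFGDEHB/A/- → run C
t=6: L0/L1/L2 = FGDEHB/AC/- → run F
t=7: L0/L1/L2 = FGDEHB/AC/- → run F
t=8: L0/L1/L2 = FGDEHB/AC/- → run F
t=9: L0/L1/L2 = GDEHB/AC/- → run G
t=10: L0/L1/L2 = GDEHB/AC/- → run G
t=11: L0/L1/L2 = GDEHB/AC/- → run G
t=12: L0/L1/L2 = DEHB/ACG/- → run D
t=13: L0/L1/L2 = DEHB/ACG/- → run D
t=14: L0/L1/L2 = EHB/ACG/- → run E
t=15: L0/L1/L2 = EHB/ACG/- → run E
t=16: L0/L1/L2 = EHB/ACG/- → run E
t=17: L0/L1/L2 = HB/ACG/- → run H
t=18: L0/L1/L2 = HB/ACG/- → run H
t=19: L0/L1/L2 = HB/ACG/- → run H
t=20: L0/L1/L2 = B/ACGH/- → run B
t=21: L0/L1/L2 = B/ACGH/- → run B
t=22: L0/L1/L2 = B/ACGH/- → run B
t=23: L0/L1/L2 = -/ACGHB/- → run A
t=24: L0/L1/L2 = -/ACGHB/- → run A
t=25: L0/L1/L2 = -/ACGHB/- → run A
t=26: L0/L1/L2 = -/ACGHB/- → run A
t=27: L0/L1/L2 = -/ACGHB/- → run A
t=28: L0/L1/L2 = -/CGHB/- → run C
t=29: L0/L1/L2 = -/CGHB/- → run C
t=30: L0/L1/L2 = -/GHB/- → run G
t=31: L0/L1/L2 = -/GHB/- → run G
t=32: L0/L1/L2 = -/GHB/- → run G
t=33: L0/L1/L2 = -/GHB/- → run G
t=34: L0/L1/L2 = -/GHB/- → run G
t=35: L0/L1/L2 = -/HB/- → run H
t=36: L0/L1/L2 = -/B/- → run B
t=37: L0/L1/L2 = -/B/- → run B
t=38: L0/L1/L2 = -/B/- → run B
t=39: L0/L1/L2 = -/B/- → run B
t=40: L0/L1/L2 = -/B/- → run B
t=41: (idle)
t=42: (idle)
t=43: (idle)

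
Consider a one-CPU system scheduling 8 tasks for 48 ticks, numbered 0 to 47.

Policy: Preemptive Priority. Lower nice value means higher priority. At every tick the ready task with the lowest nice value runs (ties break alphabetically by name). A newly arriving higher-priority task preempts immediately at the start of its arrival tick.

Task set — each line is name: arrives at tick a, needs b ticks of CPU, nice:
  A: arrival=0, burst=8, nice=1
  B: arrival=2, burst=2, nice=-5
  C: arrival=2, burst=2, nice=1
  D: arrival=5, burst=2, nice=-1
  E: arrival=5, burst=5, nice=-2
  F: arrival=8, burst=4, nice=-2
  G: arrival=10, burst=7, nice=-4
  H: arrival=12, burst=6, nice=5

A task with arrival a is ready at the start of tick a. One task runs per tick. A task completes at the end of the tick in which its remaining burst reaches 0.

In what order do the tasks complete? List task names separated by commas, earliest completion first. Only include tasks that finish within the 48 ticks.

completion order = B, E, G, F, D, A, C, H

t=0: ready={A} → run A
t=1: ready={A} → run A
t=2: ready={A,B,C} → run B
t=3: ready={A,B,C} → run B
t=4: ready={A,C} → run A
t=5: ready={A,C,D,E} → run E
t=6: ready={A,C,D,E} → run E
t=7: ready={A,C,D,E} → run E
t=8: ready={A,C,D,E,F} → run E
t=9: ready={A,C,D,E,F} → run E
t=10: ready={A,C,D,F,G} → run G
t=11: ready={A,C,D,F,G} → run G
t=12: ready={A,C,D,F,G,H} → run G
t=13: ready={A,C,D,F,G,H} → run G
t=14: ready={A,C,D,F,G,H} → run G
t=15: ready={A,C,D,F,G,H} → run G
t=16: ready={A,C,D,F,G,H} → run G
t=17: ready={A,C,D,F,H} → run F
t=18: ready={A,C,D,F,H} → run F
t=19: ready={A,C,D,F,H} → run F
t=20: ready={A,C,D,F,H} → run F
t=21: ready={A,C,D,H} → run D
t=22: ready={A,C,D,H} → run D
t=23: ready={A,C,H} → run A
t=24: ready={A,C,H} → run A
t=25: ready={A,C,H} → run A
t=26: ready={A,C,H} → run A
t=27: ready={A,C,H} → run A
t=28: ready={C,H} → run C
t=29: ready={C,H} → run C
t=30: ready={H} → run H
t=31: ready={H} → run H
t=32: ready={H} → run H
t=33: ready={H} → run H
t=34: ready={H} → run H
t=35: ready={H} → run H
t=36: (idle)
t=37: (idle)
t=38: (idle)
t=39: (idle)
t=40: (idle)
t=41: (idle)
t=42: (idle)
t=43: (idle)
t=44: (idle)
t=45: (idle)
t=46: (idle)
t=47: (idle)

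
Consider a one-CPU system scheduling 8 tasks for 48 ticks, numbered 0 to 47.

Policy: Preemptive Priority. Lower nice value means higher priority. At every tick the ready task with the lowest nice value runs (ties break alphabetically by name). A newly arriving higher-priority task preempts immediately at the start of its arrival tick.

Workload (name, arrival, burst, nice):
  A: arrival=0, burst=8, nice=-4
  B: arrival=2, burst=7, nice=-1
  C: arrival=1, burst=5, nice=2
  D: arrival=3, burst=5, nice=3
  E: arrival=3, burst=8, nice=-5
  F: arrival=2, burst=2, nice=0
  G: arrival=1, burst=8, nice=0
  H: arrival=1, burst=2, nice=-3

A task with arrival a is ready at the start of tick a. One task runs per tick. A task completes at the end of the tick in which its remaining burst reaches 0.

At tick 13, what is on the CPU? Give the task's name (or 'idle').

running at tick 13 = A

t=0: ready={A} → run A
t=1: ready={A,C,G,H} → run A
t=2: ready={A,B,C,F,G,H} → run A
t=3: ready={A,B,C,D,E,F,G,H} → run E
t=4: ready={A,B,C,D,E,F,G,H} → run E
t=5: ready={A,B,C,D,E,F,G,H} → run E
t=6: ready={A,B,C,D,E,F,G,H} → run E
t=7: ready={A,B,C,D,E,F,G,H} → run E
t=8: ready={A,B,C,D,E,F,G,H} → run E
t=9: ready={A,B,C,D,E,F,G,H} → run E
t=10: ready={A,B,C,D,E,F,G,H} → run E
t=11: ready={A,B,C,D,F,G,H} → run A
t=12: ready={A,B,C,D,F,G,H} → run A
t=13: ready={A,B,C,D,F,G,H} → run A
t=14: ready={A,B,C,D,F,G,H} → run A
t=15: ready={A,B,C,D,F,G,H} → run A
t=16: ready={B,C,D,F,G,H} → run H
t=17: ready={B,C,D,F,G,H} → run H
t=18: ready={B,C,D,F,G} → run B
t=19: ready={B,C,D,F,G} → run B
t=20: ready={B,C,D,F,G} → run B
t=21: ready={B,C,D,F,G} → run B
t=22: ready={B,C,D,F,G} → run B
t=23: ready={B,C,D,F,G} → run B
t=24: ready={B,C,D,F,G} → run B
t=25: ready={C,D,F,G} → run F
t=26: ready={C,D,F,G} → run F
t=27: ready={C,D,G} → run G
t=28: ready={C,D,G} → run G
t=29: ready={C,D,G} → run G
t=30: ready={C,D,G} → run G
t=31: ready={C,D,G} → run G
t=32: ready={C,D,G} → run G
t=33: ready={C,D,G} → run G
t=34: ready={C,D,G} → run G
t=35: ready={C,D} → run C
t=36: ready={C,D} → run C
t=37: ready={C,D} → run C
t=38: ready={C,D} → run C
t=39: ready={C,D} → run C
t=40: ready={D} → run D
t=41: ready={D} → run D
t=42: ready={D} → run D
t=43: ready={D} → run D
t=44: ready={D} → run D
t=45: (idle)
t=46: (idle)
t=47: (idle)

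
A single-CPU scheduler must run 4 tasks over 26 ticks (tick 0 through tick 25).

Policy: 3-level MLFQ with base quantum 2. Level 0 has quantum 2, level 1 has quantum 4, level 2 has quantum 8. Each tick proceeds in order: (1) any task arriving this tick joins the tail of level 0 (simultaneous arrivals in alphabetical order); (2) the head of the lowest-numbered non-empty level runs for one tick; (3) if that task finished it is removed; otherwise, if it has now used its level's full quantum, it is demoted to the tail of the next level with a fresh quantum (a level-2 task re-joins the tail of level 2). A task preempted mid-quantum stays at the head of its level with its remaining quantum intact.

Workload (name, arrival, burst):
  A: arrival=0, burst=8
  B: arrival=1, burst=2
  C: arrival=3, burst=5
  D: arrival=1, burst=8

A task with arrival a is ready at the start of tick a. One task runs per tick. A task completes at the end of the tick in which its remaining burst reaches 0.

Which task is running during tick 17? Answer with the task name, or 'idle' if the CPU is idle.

running at tick 17 = C

t=0: L0/L1/L2 = A/-/- → run A
t=1: L0/L1/L2 = ABD/-/- → run A
t=2: L0/L1/L2 = BD/A/- → run B
t=3: L0/L1/L2 = BDC/A/- → run B
t=4: L0/L1/L2 = DC/A/- → run D
t=5: L0/L1/L2 = DC/A/- → run D
t=6: L0/L1/L2 = C/AD/- → run C
t=7: L0/L1/L2 = C/AD/- → run C
t=8: L0/L1/L2 = -/ADC/- → run A
t=9: L0/L1/L2 = -/ADC/- → run A
t=10: L0/L1/L2 = -/ADC/- → run A
t=11: L0/L1/L2 = -/ADC/- → run A
t=12: L0/L1/L2 = -/DC/A → run D
t=13: L0/L1/L2 = -/DC/A → run D
t=14: L0/L1/L2 = -/DC/A → run D
t=15: L0/L1/L2 = -/DC/A → run D
t=16: L0/L1/L2 = -/C/AD → run C
t=17: L0/L1/L2 = -/C/AD → run C
t=18: L0/L1/L2 = -/C/AD → run C
t=19: L0/L1/L2 = -/-/AD → run A
t=20: L0/L1/L2 = -/-/AD → run A
t=21: L0/L1/L2 = -/-/D → run D
t=22: L0/L1/L2 = -/-/D → run D
t=23: (idle)
t=24: (idle)
t=25: (idle)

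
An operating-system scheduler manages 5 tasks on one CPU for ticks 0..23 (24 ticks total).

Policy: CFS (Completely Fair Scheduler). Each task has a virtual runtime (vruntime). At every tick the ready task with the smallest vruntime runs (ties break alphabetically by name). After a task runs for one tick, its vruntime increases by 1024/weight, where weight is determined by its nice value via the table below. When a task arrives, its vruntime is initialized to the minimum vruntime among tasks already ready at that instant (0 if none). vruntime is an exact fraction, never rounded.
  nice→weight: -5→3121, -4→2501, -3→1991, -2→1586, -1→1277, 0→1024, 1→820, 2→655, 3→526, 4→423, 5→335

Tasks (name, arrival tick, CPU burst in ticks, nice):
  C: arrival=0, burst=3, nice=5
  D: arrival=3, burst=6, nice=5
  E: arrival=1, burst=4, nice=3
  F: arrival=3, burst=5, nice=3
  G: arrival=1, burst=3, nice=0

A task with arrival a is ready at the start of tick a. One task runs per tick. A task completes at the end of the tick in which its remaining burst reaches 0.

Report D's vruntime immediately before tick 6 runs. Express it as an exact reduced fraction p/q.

vruntime(D, start of tick 6) = 2048/335

t=0: vr[C=0] → run C
t=1: vr[C=1024/335 E=1024/335 G=1024/335] → run C
t=2: vr[C=2048/335 E=1024/335 G=1024/335] → run E
t=3: vr[C=2048/335 D=1024/335 E=440832/88105 F=1024/335 G=1024/335] → run D
t=4: vr[C=2048/335 D=2048/335 E=440832/88105 F=1024/335 G=1024/335] → run F
t=5: vr[C=2048/335 D=2048/335 E=440832/88105 F=440832/88105 G=1024/335] → run G
t=6: vr[C=2048/335 D=2048/335 E=440832/88105 F=440832/88105 G=1359/335] → run G
t=7: vr[C=2048/335 D=2048/335 E=440832/88105 F=440832/88105 G=1694/335] → run E
t=8: vr[C=2048/335 D=2048/335 E=612352/88105 F=440832/88105 G=1694/335] → run F
t=9: vr[C=2048/335 D=2048/335 E=612352/88105 F=612352/88105 G=1694/335] → run G
t=10: vr[C=2048/335 D=2048/335 E=612352/88105 F=612352/88105] → run C
t=11: vr[D=2048/335 E=612352/88105 F=612352/88105] → run D
t=12: vr[D=3072/335 E=612352/88105 F=612352/88105] → run E
t=13: vr[D=3072/335 E=783872/88105 F=612352/88105] → run F
t=14: vr[D=3072/335 E=783872/88105 F=783872/88105] → run E
t=15: vr[D=3072/335 F=783872/88105] → run F
t=16: vr[D=3072/335 F=955392/88105] → run D
t=17: vr[D=4096/335 F=955392/88105] → run F
t=18: vr[D=4096/335] → run D
t=19: vr[D=1024/67] → run D
t=20: vr[D=6144/335] → run D
t=21: (idle)
t=22: (idle)
t=23: (idle)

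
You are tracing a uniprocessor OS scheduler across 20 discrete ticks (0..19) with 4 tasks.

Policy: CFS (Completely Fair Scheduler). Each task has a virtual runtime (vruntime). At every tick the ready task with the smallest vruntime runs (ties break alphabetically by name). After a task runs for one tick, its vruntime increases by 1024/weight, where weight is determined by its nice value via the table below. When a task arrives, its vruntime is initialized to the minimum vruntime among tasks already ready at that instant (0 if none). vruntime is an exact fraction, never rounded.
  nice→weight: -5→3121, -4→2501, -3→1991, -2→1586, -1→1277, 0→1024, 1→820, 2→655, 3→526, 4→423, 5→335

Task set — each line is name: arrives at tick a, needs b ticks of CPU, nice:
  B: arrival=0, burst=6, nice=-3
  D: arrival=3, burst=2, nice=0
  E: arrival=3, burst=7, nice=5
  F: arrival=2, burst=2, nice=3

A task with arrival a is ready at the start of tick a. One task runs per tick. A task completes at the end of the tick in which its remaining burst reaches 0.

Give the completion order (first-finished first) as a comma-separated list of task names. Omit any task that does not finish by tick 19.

completion order = D, B, F, E

t=0: vr[B=0] → run B
t=1: vr[B=1024/1991] → run B
t=2: vr[B=2048/1991 F=2048/1991] → run B
t=3: vr[B=3072/1991 D=2048/1991 E=2048/1991 F=2048/1991] → run D
t=4: vr[B=3072/1991 D=4039/1991 E=2048/1991 F=2048/1991] → run E
t=5: vr[B=3072/1991 D=4039/1991 E=2724864/666985 F=2048/1991] → run F
t=6: vr[B=3072/1991 D=4039/1991 E=2724864/666985 F=1558016/523633] → run B
t=7: vr[B=4096/1991 D=4039/1991 E=2724864/666985 F=1558016/523633] → run D
t=8: vr[B=4096/1991 E=2724864/666985 F=1558016/523633] → run B
t=9: vr[B=5120/1991 E=2724864/666985 F=1558016/523633] → run B
t=10: vr[E=2724864/666985 F=1558016/523633] → run F
t=11: vr[E=2724864/666985] → run E
t=12: vr[E=4763648/666985] → run E
t=13: vr[E=6802432/666985] → run E
t=14: vr[E=8841216/666985] → run E
t=15: vr[E=2176000/133397] → run E
t=16: vr[E=12918784/666985] → run E
t=17: (idle)
t=18: (idle)
t=19: (idle)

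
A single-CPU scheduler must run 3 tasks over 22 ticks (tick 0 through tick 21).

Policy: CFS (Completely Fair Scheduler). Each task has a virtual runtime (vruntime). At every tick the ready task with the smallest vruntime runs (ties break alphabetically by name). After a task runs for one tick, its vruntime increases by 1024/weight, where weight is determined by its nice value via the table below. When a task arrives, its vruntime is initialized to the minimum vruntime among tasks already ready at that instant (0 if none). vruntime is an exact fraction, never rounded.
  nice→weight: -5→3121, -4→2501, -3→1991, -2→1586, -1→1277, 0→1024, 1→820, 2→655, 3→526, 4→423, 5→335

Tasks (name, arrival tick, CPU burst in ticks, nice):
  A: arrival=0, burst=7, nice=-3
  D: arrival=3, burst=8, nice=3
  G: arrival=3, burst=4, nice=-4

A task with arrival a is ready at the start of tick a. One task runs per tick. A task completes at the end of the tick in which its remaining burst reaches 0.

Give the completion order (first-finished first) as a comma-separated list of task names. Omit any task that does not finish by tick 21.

completion order = G, A, D

t=0: vr[A=0] → run A
t=1: vr[A=1024/1991] → run A
t=2: vr[A=2048/1991] → run A
t=3: vr[A=3072/1991 D=3072/1991 G=3072/1991] → run A
t=4: vr[A=4096/1991 D=3072/1991 G=3072/1991] → run D
t=5: vr[A=4096/1991 D=1827328/523633 G=3072/1991] → run G
t=6: vr[A=4096/1991 D=1827328/523633 G=9721856/4979491] → run G
t=7: vr[A=4096/1991 D=1827328/523633 G=11760640/4979491] → run A
t=8: vr[A=5120/1991 D=1827328/523633 G=11760640/4979491] → run G
t=9: vr[A=5120/1991 D=1827328/523633 G=13799424/4979491] → run A
t=10: vr[A=6144/1991 D=1827328/523633 G=13799424/4979491] → run G
t=11: vr[A=6144/1991 D=1827328/523633] → run A
t=12: vr[D=1827328/523633] → run D
t=13: vr[D=2846720/523633] → run D
t=14: vr[D=3866112/523633] → run D
t=15: vr[D=4885504/523633] → run D
t=16: vr[D=5904896/523633] → run D
t=17: vr[D=6924288/523633] → run D
t=18: vr[D=7943680/523633] → run D
t=19: (idle)
t=20: (idle)
t=21: (idle)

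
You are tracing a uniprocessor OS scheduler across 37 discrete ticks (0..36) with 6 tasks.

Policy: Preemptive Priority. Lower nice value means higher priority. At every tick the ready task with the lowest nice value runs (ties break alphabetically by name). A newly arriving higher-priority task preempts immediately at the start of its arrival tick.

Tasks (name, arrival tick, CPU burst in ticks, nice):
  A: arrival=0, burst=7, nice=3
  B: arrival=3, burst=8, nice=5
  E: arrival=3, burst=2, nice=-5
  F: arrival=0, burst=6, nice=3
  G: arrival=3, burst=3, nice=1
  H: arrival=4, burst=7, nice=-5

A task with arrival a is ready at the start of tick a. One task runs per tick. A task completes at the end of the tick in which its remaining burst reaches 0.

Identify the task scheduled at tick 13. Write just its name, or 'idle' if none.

t=0: ready={A,F} → run A
t=1: ready={A,F} → run A
t=2: ready={A,F} → run A
t=3: ready={A,B,E,F,G} → run E
t=4: ready={A,B,E,F,G,H} → run E
t=5: ready={A,B,F,G,H} → run H
t=6: ready={A,B,F,G,H} → run H
t=7: ready={A,B,F,G,H} → run H
t=8: ready={A,B,F,G,H} → run H
t=9: ready={A,B,F,G,H} → run H
t=10: ready={A,B,F,G,H} → run H
t=11: ready={A,B,F,G,H} → run H
t=12: ready={A,B,F,G} → run G
t=13: ready={A,B,F,G} → run G
t=14: ready={A,B,F,G} → run G
t=15: ready={A,B,F} → run A
t=16: ready={A,B,F} → run A
t=17: ready={A,B,F} → run A
t=18: ready={A,B,F} → run A
t=19: ready={B,F} → run F
t=20: ready={B,F} → run F
t=21: ready={B,F} → run F
t=22: ready={B,F} → run F
t=23: ready={B,F} → run F
t=24: ready={B,F} → run F
t=25: ready={B} → run B
t=26: ready={B} → run B
t=27: ready={B} → run B
t=28: ready={B} → run B
t=29: ready={B} → run B
t=30: ready={B} → run B
t=31: ready={B} → run B
t=32: ready={B} → run B
t=33: (idle)
t=34: (idle)
t=35: (idle)
t=36: (idle)

running at tick 13 = G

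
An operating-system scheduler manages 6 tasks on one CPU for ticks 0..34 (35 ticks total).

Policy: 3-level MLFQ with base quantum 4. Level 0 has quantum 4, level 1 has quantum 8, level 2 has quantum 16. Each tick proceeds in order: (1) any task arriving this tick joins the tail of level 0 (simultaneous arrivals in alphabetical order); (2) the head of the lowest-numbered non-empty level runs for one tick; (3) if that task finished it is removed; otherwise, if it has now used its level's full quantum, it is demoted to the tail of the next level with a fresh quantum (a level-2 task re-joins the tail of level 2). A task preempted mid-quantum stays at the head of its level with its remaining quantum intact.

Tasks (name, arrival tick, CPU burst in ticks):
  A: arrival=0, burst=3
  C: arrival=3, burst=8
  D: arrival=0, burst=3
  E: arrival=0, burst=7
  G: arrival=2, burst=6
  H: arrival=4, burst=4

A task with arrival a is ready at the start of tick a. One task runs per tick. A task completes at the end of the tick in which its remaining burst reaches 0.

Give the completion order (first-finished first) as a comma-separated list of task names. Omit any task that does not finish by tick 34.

completion order = A, D, H, E, G, C

t=0: L0/L1/L2 = ADE/-/- → run A
t=1: L0/L1/L2 = ADE/-/- → run A
t=2: L0/L1/L2 = ADEG/-/- → run A
t=3: L0/L1/L2 = DEGC/-/- → run D
t=4: L0/L1/L2 = DEGCH/-/- → run D
t=5: L0/L1/L2 = DEGCH/-/- → run D
t=6: L0/L1/L2 = EGCH/-/- → run E
t=7: L0/L1/L2 = EGCH/-/- → run E
t=8: L0/L1/L2 = EGCH/-/- → run E
t=9: L0/L1/L2 = EGCH/-/- → run E
t=10: L0/L1/L2 = GCH/E/- → run G
t=11: L0/L1/L2 = GCH/E/- → run G
t=12: L0/L1/L2 = GCH/E/- → run G
t=13: L0/L1/L2 = GCH/E/- → run G
t=14: L0/L1/L2 = CH/EG/- → run C
t=15: L0/L1/L2 = CH/EG/- → run C
t=16: L0/L1/L2 = CH/EG/- → run C
t=17: L0/L1/L2 = CH/EG/- → run C
t=18: L0/L1/L2 = H/EGC/- → run H
t=19: L0/L1/L2 = H/EGC/- → run H
t=20: L0/L1/L2 = H/EGC/- → run H
t=21: L0/L1/L2 = H/EGC/- → run H
t=22: L0/L1/L2 = -/EGC/- → run E
t=23: L0/L1/L2 = -/EGC/- → run E
t=24: L0/L1/L2 = -/EGC/- → run E
t=25: L0/L1/L2 = -/GC/- → run G
t=26: L0/L1/L2 = -/GC/- → run G
t=27: L0/L1/L2 = -/C/- → run C
t=28: L0/L1/L2 = -/C/- → run C
t=29: L0/L1/L2 = -/C/- → run C
t=30: L0/L1/L2 = -/C/- → run C
t=31: (idle)
t=32: (idle)
t=33: (idle)
t=34: (idle)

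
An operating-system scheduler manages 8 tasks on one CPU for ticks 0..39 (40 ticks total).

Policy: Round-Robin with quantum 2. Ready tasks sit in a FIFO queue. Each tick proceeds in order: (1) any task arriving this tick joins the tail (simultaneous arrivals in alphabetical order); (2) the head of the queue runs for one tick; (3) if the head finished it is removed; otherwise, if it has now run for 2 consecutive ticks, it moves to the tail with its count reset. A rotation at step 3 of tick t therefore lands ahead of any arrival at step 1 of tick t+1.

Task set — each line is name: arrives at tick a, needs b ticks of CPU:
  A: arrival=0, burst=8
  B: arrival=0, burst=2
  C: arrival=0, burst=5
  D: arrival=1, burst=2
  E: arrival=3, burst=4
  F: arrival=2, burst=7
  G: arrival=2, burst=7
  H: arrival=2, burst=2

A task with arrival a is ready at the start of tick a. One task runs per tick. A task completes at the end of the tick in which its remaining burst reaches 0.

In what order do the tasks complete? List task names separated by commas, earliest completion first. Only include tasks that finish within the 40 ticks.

completion order = B, D, H, E, C, A, F, G

t=0: queue=[A,B,C] q_used=0 → run A
t=1: queue=[A,B,C,D] q_used=1 → run A
t=2: queue=[B,C,D,A,F,G,H] q_used=0 → run B
t=3: queue=[B,C,D,A,F,G,H,E] q_used=1 → run B
t=4: queue=[C,D,A,F,G,H,E] q_used=0 → run C
t=5: queue=[C,D,A,F,G,H,E] q_used=1 → run C
t=6: queue=[D,A,F,G,H,E,C] q_used=0 → run D
t=7: queue=[D,A,F,G,H,E,C] q_used=1 → run D
t=8: queue=[A,F,G,H,E,C] q_used=0 → run A
t=9: queue=[A,F,G,H,E,C] q_used=1 → run A
t=10: queue=[F,G,H,E,C,A] q_used=0 → run F
t=11: queue=[F,G,H,E,C,A] q_used=1 → run F
t=12: queue=[G,H,E,C,A,F] q_used=0 → run G
t=13: queue=[G,H,E,C,A,F] q_used=1 → run G
t=14: queue=[H,E,C,A,F,G] q_used=0 → run H
t=15: queue=[H,E,C,A,F,G] q_used=1 → run H
t=16: queue=[E,C,A,F,G] q_used=0 → run E
t=17: queue=[E,C,A,F,G] q_used=1 → run E
t=18: queue=[C,A,F,G,E] q_used=0 → run C
t=19: queue=[C,A,F,G,E] q_used=1 → run C
t=20: queue=[A,F,G,E,C] q_used=0 → run A
t=21: queue=[A,F,G,E,C] q_used=1 → run A
t=22: queue=[F,G,E,C,A] q_used=0 → run F
t=23: queue=[F,G,E,C,A] q_used=1 → run F
t=24: queue=[G,E,C,A,F] q_used=0 → run G
t=25: queue=[G,E,C,A,F] q_used=1 → run G
t=26: queue=[E,C,A,F,G] q_used=0 → run E
t=27: queue=[E,C,A,F,G] q_used=1 → run E
t=28: queue=[C,A,F,G] q_used=0 → run C
t=29: queue=[A,F,G] q_used=0 → run A
t=30: queue=[A,F,G] q_used=1 → run A
t=31: queue=[F,G] q_used=0 → run F
t=32: queue=[F,G] q_used=1 → run F
t=33: queue=[G,F] q_used=0 → run G
t=34: queue=[G,F] q_used=1 → run G
t=35: queue=[F,G] q_used=0 → run F
t=36: queue=[G] q_used=0 → run G
t=37: (idle)
t=38: (idle)
t=39: (idle)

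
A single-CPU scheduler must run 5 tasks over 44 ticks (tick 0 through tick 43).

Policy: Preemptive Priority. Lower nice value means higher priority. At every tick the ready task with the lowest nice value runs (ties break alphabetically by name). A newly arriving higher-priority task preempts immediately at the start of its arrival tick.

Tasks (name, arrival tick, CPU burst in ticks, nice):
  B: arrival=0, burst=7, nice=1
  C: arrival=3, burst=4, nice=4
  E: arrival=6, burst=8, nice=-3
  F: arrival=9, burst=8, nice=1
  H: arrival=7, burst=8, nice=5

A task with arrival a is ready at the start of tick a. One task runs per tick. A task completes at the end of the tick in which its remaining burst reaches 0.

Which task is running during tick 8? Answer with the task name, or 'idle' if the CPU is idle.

t=0: ready={B} → run B
t=1: ready={B} → run B
t=2: ready={B} → run B
t=3: ready={B,C} → run B
t=4: ready={B,C} → run B
t=5: ready={B,C} → run B
t=6: ready={B,C,E} → run E
t=7: ready={B,C,E,H} → run E
t=8: ready={B,C,E,H} → run E
t=9: ready={B,C,E,F,H} → run E
t=10: ready={B,C,E,F,H} → run E
t=11: ready={B,C,E,F,H} → run E
t=12: ready={B,C,E,F,H} → run E
t=13: ready={B,C,E,F,H} → run E
t=14: ready={B,C,F,H} → run B
t=15: ready={C,F,H} → run F
t=16: ready={C,F,H} → run F
t=17: ready={C,F,H} → run F
t=18: ready={C,F,H} → run F
t=19: ready={C,F,H} → run F
t=20: ready={C,F,H} → run F
t=21: ready={C,F,H} → run F
t=22: ready={C,F,H} → run F
t=23: ready={C,H} → run C
t=24: ready={C,H} → run C
t=25: ready={C,H} → run C
t=26: ready={C,H} → run C
t=27: ready={H} → run H
t=28: ready={H} → run H
t=29: ready={H} → run H
t=30: ready={H} → run H
t=31: ready={H} → run H
t=32: ready={H} → run H
t=33: ready={H} → run H
t=34: ready={H} → run H
t=35: (idle)
t=36: (idle)
t=37: (idle)
t=38: (idle)
t=39: (idle)
t=40: (idle)
t=41: (idle)
t=42: (idle)
t=43: (idle)

running at tick 8 = E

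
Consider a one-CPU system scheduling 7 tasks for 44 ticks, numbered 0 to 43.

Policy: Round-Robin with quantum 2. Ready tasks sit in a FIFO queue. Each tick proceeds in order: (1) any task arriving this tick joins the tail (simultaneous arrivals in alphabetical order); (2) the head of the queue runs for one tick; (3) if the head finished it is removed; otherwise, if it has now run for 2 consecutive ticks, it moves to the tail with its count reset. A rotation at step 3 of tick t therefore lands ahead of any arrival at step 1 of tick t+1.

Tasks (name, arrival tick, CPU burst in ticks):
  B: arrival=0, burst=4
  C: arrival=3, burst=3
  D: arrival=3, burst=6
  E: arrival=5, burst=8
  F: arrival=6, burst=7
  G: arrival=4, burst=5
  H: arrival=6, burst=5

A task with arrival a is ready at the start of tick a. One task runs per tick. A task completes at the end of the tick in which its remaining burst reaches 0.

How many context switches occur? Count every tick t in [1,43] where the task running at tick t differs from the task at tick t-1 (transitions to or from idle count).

t=0: queue=[B] q_used=0 → run B
t=1: queue=[B] q_used=1 → run B
t=2: queue=[B] q_used=0 → run B
t=3: queue=[B,C,D] q_used=1 → run B
t=4: queue=[C,D,G] q_used=0 → run C
t=5: queue=[C,D,G,E] q_used=1 → run C
t=6: queue=[D,G,E,C,F,H] q_used=0 → run D
t=7: queue=[D,G,E,C,F,H] q_used=1 → run D
t=8: queue=[G,E,C,F,H,D] q_used=0 → run G
t=9: queue=[G,E,C,F,H,D] q_used=1 → run G
t=10: queue=[E,C,F,H,D,G] q_used=0 → run E
t=11: queue=[E,C,F,H,D,G] q_used=1 → run E
t=12: queue=[C,F,H,D,G,E] q_used=0 → run C
t=13: queue=[F,H,D,G,E] q_used=0 → run F
t=14: queue=[F,H,D,G,E] q_used=1 → run F
t=15: queue=[H,D,G,E,F] q_used=0 → run H
t=16: queue=[H,D,G,E,F] q_used=1 → run H
t=17: queue=[D,G,E,F,H] q_used=0 → run D
t=18: queue=[D,G,E,F,H] q_used=1 → run D
t=19: queue=[G,E,F,H,D] q_used=0 → run G
t=20: queue=[G,E,F,H,D] q_used=1 → run G
t=21: queue=[E,F,H,D,G] q_used=0 → run E
t=22: queue=[E,F,H,D,G] q_used=1 → run E
t=23: queue=[F,H,D,G,E] q_used=0 → run F
t=24: queue=[F,H,D,G,E] q_used=1 → run F
t=25: queue=[H,D,G,E,F] q_used=0 → run H
t=26: queue=[H,D,G,E,F] q_used=1 → run H
t=27: queue=[D,G,E,F,H] q_used=0 → run D
t=28: queue=[D,G,E,F,H] q_used=1 → run D
t=29: queue=[G,E,F,H] q_used=0 → run G
t=30: queue=[E,F,H] q_used=0 → run E
t=31: queue=[E,F,H] q_used=1 → run E
t=32: queue=[F,H,E] q_used=0 → run F
t=33: queue=[F,H,E] q_used=1 → run F
t=34: queue=[H,E,F] q_used=0 → run H
t=35: queue=[E,F] q_used=0 → run E
t=36: queue=[E,F] q_used=1 → run E
t=37: queue=[F] q_used=0 → run F
t=38: (idle)
t=39: (idle)
t=40: (idle)
t=41: (idle)
t=42: (idle)
t=43: (idle)

context switches = 20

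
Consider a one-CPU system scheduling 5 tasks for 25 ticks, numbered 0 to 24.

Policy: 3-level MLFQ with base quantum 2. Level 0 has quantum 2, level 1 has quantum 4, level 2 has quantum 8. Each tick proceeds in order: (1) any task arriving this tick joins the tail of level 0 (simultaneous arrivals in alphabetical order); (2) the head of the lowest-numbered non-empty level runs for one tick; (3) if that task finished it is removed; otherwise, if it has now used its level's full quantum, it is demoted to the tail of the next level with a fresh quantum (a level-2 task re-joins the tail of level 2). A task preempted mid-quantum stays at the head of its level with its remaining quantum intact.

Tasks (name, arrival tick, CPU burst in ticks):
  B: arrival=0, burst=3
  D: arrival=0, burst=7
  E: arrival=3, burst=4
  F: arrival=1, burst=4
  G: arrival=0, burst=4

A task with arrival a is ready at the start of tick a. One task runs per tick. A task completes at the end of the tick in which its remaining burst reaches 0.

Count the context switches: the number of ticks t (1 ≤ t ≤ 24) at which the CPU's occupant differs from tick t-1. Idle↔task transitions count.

context switches = 11

t=0: L0/L1/L2 = BDG/-/- → run B
t=1: L0/L1/L2 = BDGF/-/- → run B
t=2: L0/L1/L2 = DGF/B/- → run D
t=3: L0/L1/L2 = DGFE/B/- → run D
t=4: L0/L1/L2 = GFE/BD/- → run G
t=5: L0/L1/L2 = GFE/BD/- → run G
t=6: L0/L1/L2 = FE/BDG/- → run F
t=7: L0/L1/L2 = FE/BDG/- → run F
t=8: L0/L1/L2 = E/BDGF/- → run E
t=9: L0/L1/L2 = E/BDGF/- → run E
t=10: L0/L1/L2 = -/BDGFE/- → run B
t=11: L0/L1/L2 = -/DGFE/- → run D
t=12: L0/L1/L2 = -/DGFE/- → run D
t=13: L0/L1/L2 = -/DGFE/- → run D
t=14: L0/L1/L2 = -/DGFE/- → run D
t=15: L0/L1/L2 = -/GFE/D → run G
t=16: L0/L1/L2 = -/GFE/D → run G
t=17: L0/L1/L2 = -/FE/D → run F
t=18: L0/L1/L2 = -/FE/D → run F
t=19: L0/L1/L2 = -/E/D → run E
t=20: L0/L1/L2 = -/E/D → run E
t=21: L0/L1/L2 = -/-/D → run D
t=22: (idle)
t=23: (idle)
t=24: (idle)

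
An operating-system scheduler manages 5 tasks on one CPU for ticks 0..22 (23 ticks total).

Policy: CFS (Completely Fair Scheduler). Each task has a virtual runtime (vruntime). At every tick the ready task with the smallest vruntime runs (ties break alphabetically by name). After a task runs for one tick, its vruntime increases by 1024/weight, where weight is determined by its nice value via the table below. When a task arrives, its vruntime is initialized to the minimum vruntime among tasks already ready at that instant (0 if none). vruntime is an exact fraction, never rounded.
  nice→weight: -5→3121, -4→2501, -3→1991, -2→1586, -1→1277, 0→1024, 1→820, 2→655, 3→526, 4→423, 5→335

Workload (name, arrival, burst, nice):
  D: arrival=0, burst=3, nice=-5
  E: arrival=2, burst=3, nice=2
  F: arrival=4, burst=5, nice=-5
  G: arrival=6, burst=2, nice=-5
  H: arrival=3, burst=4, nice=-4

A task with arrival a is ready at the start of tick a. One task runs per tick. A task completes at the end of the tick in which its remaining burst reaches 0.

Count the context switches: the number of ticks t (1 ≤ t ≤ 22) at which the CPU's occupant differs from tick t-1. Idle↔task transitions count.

context switches = 14

t=0: vr[D=0] → run D
t=1: vr[D=1024/3121] → run D
t=2: vr[D=2048/3121 E=2048/3121] → run D
t=3: vr[E=2048/3121 H=2048/3121] → run E
t=4: vr[E=4537344/2044255 F=2048/3121 H=2048/3121] → run F
t=5: vr[E=4537344/2044255 F=3072/3121 H=2048/3121] → run H
t=6: vr[E=4537344/2044255 F=3072/3121 G=3072/3121 H=8317952/7805621] → run F
t=7: vr[E=4537344/2044255 F=4096/3121 G=3072/3121 H=8317952/7805621] → run G
t=8: vr[E=4537344/2044255 F=4096/3121 G=4096/3121 H=8317952/7805621] → run H
t=9: vr[E=4537344/2044255 F=4096/3121 G=4096/3121 H=11513856/7805621] → run F
t=10: vr[E=4537344/2044255 F=5120/3121 G=4096/3121 H=11513856/7805621] → run G
t=11: vr[E=4537344/2044255 F=5120/3121 H=11513856/7805621] → run H
t=12: vr[E=4537344/2044255 F=5120/3121 H=14709760/7805621] → run F
t=13: vr[E=4537344/2044255 F=6144/3121 H=14709760/7805621] → run H
t=14: vr[E=4537344/2044255 F=6144/3121] → run F
t=15: vr[E=4537344/2044255] → run E
t=16: vr[E=7733248/2044255] → run E
t=17: (idle)
t=18: (idle)
t=19: (idle)
t=20: (idle)
t=21: (idle)
t=22: (idle)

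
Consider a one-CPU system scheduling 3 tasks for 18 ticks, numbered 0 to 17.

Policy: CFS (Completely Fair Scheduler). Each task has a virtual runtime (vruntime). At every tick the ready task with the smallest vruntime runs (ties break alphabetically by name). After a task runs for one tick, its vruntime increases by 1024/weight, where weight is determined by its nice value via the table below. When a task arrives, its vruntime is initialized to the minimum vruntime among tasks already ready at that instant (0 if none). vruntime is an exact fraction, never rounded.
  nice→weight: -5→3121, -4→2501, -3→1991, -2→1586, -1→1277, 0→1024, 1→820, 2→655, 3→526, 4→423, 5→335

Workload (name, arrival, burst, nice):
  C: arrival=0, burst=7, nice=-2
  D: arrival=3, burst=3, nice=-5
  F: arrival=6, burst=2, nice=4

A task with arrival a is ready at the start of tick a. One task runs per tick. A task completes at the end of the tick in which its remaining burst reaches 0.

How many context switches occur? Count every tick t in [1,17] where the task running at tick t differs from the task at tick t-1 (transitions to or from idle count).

context switches = 7

t=0: vr[C=0] → run C
t=1: vr[C=512/793] → run C
t=2: vr[C=1024/793] → run C
t=3: vr[C=1536/793 D=1536/793] → run C
t=4: vr[C=2048/793 D=1536/793] → run D
t=5: vr[C=2048/793 D=5605888/2474953] → run D
t=6: vr[C=2048/793 D=6417920/2474953 F=2048/793] → run C
t=7: vr[C=2560/793 D=6417920/2474953 F=2048/793] → run F
t=8: vr[C=2560/793 D=6417920/2474953 F=1678336/335439] → run D
t=9: vr[C=2560/793 F=1678336/335439] → run C
t=10: vr[C=3072/793 F=1678336/335439] → run C
t=11: vr[F=1678336/335439] → run F
t=12: (idle)
t=13: (idle)
t=14: (idle)
t=15: (idle)
t=16: (idle)
t=17: (idle)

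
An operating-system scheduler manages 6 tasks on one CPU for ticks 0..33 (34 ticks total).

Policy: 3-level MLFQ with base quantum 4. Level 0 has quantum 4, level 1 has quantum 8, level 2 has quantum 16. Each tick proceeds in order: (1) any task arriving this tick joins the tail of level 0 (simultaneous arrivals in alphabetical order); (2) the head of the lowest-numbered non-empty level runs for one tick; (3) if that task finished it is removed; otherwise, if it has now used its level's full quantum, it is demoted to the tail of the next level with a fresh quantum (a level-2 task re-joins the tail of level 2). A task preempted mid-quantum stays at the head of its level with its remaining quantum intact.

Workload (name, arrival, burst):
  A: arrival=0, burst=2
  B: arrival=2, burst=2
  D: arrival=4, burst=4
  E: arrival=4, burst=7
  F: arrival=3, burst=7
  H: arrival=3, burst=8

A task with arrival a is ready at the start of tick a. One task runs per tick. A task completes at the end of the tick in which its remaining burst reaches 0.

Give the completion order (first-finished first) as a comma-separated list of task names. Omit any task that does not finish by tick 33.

t=0: L0/L1/L2 = A/-/- → run A
t=1: L0/L1/L2 = A/-/- → run A
t=2: L0/L1/L2 = B/-/- → run B
t=3: L0/L1/L2 = BFH/-/- → run B
t=4: L0/L1/L2 = FHDE/-/- → run F
t=5: L0/L1/L2 = FHDE/-/- → run F
t=6: L0/L1/L2 = FHDE/-/- → run F
t=7: L0/L1/L2 = FHDE/-/- → run F
t=8: L0/L1/L2 = HDE/F/- → run H
t=9: L0/L1/L2 = HDE/F/- → run H
t=10: L0/L1/L2 = HDE/F/- → run H
t=11: L0/L1/L2 = HDE/F/- → run H
t=12: L0/L1/L2 = DE/FH/- → run D
t=13: L0/L1/L2 = DE/FH/- → run D
t=14: L0/L1/L2 = DE/FH/- → run D
t=15: L0/L1/L2 = DE/FH/- → run D
t=16: L0/L1/L2 = E/FH/- → run E
t=17: L0/L1/L2 = E/FH/- → run E
t=18: L0/L1/L2 = E/FH/- → run E
t=19: L0/L1/L2 = E/FH/- → run E
t=20: L0/L1/L2 = -/FHE/- → run F
t=21: L0/L1/L2 = -/FHE/- → run F
t=22: L0/L1/L2 = -/FHE/- → run F
t=23: L0/L1/L2 = -/HE/- → run H
t=24: L0/L1/L2 = -/HE/- → run H
t=25: L0/L1/L2 = -/HE/- → run H
t=26: L0/L1/L2 = -/HE/- → run H
t=27: L0/L1/L2 = -/E/- → run E
t=28: L0/L1/L2 = -/E/- → run E
t=29: L0/L1/L2 = -/E/- → run E
t=30: (idle)
t=31: (idle)
t=32: (idle)
t=33: (idle)

completion order = A, B, D, F, H, E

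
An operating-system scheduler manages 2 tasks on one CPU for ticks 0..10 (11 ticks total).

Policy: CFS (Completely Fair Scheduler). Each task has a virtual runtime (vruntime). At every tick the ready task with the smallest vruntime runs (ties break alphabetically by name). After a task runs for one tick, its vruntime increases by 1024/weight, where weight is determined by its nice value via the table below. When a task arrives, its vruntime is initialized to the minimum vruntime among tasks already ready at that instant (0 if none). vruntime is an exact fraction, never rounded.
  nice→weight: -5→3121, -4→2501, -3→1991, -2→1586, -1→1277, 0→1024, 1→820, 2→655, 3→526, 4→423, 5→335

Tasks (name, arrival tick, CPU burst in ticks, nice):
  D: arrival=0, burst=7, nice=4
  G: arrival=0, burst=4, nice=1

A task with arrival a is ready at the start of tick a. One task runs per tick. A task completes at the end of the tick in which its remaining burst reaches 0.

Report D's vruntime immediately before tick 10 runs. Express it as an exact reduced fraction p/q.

t=0: vr[D=0 G=0] → run D
t=1: vr[D=1024/423 G=0] → run G
t=2: vr[D=1024/423 G=256/205] → run G
t=3: vr[D=1024/423 G=512/205] → run D
t=4: vr[D=2048/423 G=512/205] → run G
t=5: vr[D=2048/423 G=768/205] → run G
t=6: vr[D=2048/423] → run D
t=7: vr[D=1024/141] → run D
t=8: vr[D=4096/423] → run D
t=9: vr[D=5120/423] → run D
t=10: vr[D=2048/141] → run D

vruntime(D, start of tick 10) = 2048/141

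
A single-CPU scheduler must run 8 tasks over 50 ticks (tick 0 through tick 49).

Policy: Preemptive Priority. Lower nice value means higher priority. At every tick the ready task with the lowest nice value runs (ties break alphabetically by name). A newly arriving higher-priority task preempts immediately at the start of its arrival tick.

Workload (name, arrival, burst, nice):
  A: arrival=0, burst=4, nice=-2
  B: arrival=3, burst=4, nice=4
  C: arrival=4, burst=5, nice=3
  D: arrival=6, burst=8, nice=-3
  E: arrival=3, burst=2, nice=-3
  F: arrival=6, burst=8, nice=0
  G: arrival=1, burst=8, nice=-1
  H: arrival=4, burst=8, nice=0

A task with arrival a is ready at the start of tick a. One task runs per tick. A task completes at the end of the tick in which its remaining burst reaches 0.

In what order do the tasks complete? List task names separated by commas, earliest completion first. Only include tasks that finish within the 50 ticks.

t=0: ready={A} → run A
t=1: ready={A,G} → run A
t=2: ready={A,G} → run A
t=3: ready={A,B,E,G} → run E
t=4: ready={A,B,C,E,G,H} → run E
t=5: ready={A,B,C,G,H} → run A
t=6: ready={B,C,D,F,G,H} → run D
t=7: ready={B,C,D,F,G,H} → run D
t=8: ready={B,C,D,F,G,H} → run D
t=9: ready={B,C,D,F,G,H} → run D
t=10: ready={B,C,D,F,G,H} → run D
t=11: ready={B,C,D,F,G,H} → run D
t=12: ready={B,C,D,F,G,H} → run D
t=13: ready={B,C,D,F,G,H} → run D
t=14: ready={B,C,F,G,H} → run G
t=15: ready={B,C,F,G,H} → run G
t=16: ready={B,C,F,G,H} → run G
t=17: ready={B,C,F,G,H} → run G
t=18: ready={B,C,F,G,H} → run G
t=19: ready={B,C,F,G,H} → run G
t=20: ready={B,C,F,G,H} → run G
t=21: ready={B,C,F,G,H} → run G
t=22: ready={B,C,F,H} → run F
t=23: ready={B,C,F,H} → run F
t=24: ready={B,C,F,H} → run F
t=25: ready={B,C,F,H} → run F
t=26: ready={B,C,F,H} → run F
t=27: ready={B,C,F,H} → run F
t=28: ready={B,C,F,H} → run F
t=29: ready={B,C,F,H} → run F
t=30: ready={B,C,H} → run H
t=31: ready={B,C,H} → run H
t=32: ready={B,C,H} → run H
t=33: ready={B,C,H} → run H
t=34: ready={B,C,H} → run H
t=35: ready={B,C,H} → run H
t=36: ready={B,C,H} → run H
t=37: ready={B,C,H} → run H
t=38: ready={B,C} → run C
t=39: ready={B,C} → run C
t=40: ready={B,C} → run C
t=41: ready={B,C} → run C
t=42: ready={B,C} → run C
t=43: ready={B} → run B
t=44: ready={B} → run B
t=45: ready={B} → run B
t=46: ready={B} → run B
t=47: (idle)
t=48: (idle)
t=49: (idle)

completion order = E, A, D, G, F, H, C, B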